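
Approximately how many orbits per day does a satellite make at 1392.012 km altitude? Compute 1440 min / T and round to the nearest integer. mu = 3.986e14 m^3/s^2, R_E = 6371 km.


r = 7.763012e+06 m
T = 2*pi*sqrt(r^3/mu) = 6807.0134 s = 113.4502 min
revs/day = 1440 / 113.4502 = 12.6928
Rounded: 13 revolutions per day

13 revolutions per day


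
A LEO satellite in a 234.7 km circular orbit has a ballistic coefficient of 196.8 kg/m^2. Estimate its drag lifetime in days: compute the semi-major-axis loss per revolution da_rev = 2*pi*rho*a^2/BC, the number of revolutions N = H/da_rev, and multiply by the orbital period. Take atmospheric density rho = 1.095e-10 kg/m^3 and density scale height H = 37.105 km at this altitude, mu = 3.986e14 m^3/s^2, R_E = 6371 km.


a = R_E + alt = 6605.7000 km = 6.6057e+06 m
da_rev = 2*pi*rho*a^2/BC = 2*pi*1.095e-10*(6.6057e+06)^2/196.8 = 152.548024 m per revolution
N = H/da_rev = 37105.0000 m / 152.548024 m = 243.2349 revolutions
P = 2*pi*sqrt(a^3/mu) = 5343.0531 s
lifetime = N*P = 243.2349 * 5343.0531 = 1.2996169e+06 s = 15.0419 days

15.0419 days


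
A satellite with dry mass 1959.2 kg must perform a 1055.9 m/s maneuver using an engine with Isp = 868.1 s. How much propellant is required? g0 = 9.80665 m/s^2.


ve = Isp * g0 = 868.1 * 9.80665 = 8513.152865 m/s
mass ratio = exp(dv/ve) = exp(1055.9/8513.152865) = 1.13205165
m_prop = m_dry * (mr - 1) = 1959.2 * (1.13205165 - 1)
m_prop = 258.7156 kg

258.7156 kg


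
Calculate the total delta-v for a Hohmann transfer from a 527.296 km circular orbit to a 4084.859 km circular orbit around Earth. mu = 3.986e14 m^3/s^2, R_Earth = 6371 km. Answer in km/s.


r1 = 6898.2960 km = 6.898296e+06 m
r2 = 10455.8590 km = 1.0455859e+07 m
dv1 = sqrt(mu/r1)*(sqrt(2*r2/(r1+r2)) - 1) = 742.8456 m/s
dv2 = sqrt(mu/r2)*(1 - sqrt(2*r1/(r1+r2))) = 669.1168 m/s
total dv = |dv1| + |dv2| = 742.8456 + 669.1168 = 1411.9624 m/s = 1.4120 km/s

1.4120 km/s


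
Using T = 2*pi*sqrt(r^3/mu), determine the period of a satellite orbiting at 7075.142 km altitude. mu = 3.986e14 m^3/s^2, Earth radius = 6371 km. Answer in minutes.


r = 13446.1420 km = 1.3446142e+07 m
T = 2*pi*sqrt(r^3/mu) = 2*pi*sqrt(2.4310455e+21 / 3.986e14)
T = 15517.0000 s = 258.6167 min

258.6167 minutes


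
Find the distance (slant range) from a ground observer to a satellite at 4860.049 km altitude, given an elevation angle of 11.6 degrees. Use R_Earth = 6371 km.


h = 4860.049 km, el = 11.6 deg
d = -R_E*sin(el) + sqrt((R_E*sin(el))^2 + 2*R_E*h + h^2)
d = -6371.0000*sin(0.2024582) + sqrt((6371.0000*0.2010779)^2 + 2*6371.0000*4860.049 + 4860.049^2)
d = 8056.3816 km

8056.3816 km


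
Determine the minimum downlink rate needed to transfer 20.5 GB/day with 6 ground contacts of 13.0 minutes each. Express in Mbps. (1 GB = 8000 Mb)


total contact time = 6 * 13.0 * 60 = 4680.0000 s
data = 20.5 GB = 164000.0000 Mb
rate = 164000.0000 / 4680.0000 = 35.0427 Mbps

35.0427 Mbps


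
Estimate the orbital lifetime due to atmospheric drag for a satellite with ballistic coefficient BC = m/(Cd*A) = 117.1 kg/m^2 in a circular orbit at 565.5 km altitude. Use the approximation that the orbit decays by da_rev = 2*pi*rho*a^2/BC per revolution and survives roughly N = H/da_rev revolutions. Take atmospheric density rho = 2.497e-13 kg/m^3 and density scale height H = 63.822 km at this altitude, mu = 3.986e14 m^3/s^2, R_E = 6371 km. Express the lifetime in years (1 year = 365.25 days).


a = R_E + alt = 6936.5000 km = 6.9365e+06 m
da_rev = 2*pi*rho*a^2/BC = 2*pi*2.497e-13*(6.9365e+06)^2/117.1 = 0.644647491 m per revolution
N = H/da_rev = 63822.0000 m / 0.644647491 m = 99002.9448 revolutions
P = 2*pi*sqrt(a^3/mu) = 5749.3905 s
lifetime = N*P = 99002.9448 * 5749.3905 = 5.6920659e+08 s = 6588.0392 days
years = 6588.0392 / 365.25 = 18.0371 years

18.0371 years


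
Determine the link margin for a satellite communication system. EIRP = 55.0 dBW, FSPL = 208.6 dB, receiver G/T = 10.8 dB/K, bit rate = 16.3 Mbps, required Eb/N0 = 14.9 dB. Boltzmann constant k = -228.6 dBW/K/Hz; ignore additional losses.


C/N0 = EIRP - FSPL + G/T - k = 55.0 - 208.6 + 10.8 - (-228.6)
C/N0 = 85.8000 dB-Hz
R_b = 16.3 Mbps = 1.63e+07 bps -> 10*log10(R_b) = 72.1219 dB-Hz
Eb/N0 = C/N0 - 10*log10(R_b) = 85.8000 - 72.1219 = 13.6781 dB
Margin = Eb/N0 - Eb/N0_req = 13.6781 - 14.9 = -1.2219 dB (negative margin: link does not close)

-1.2219 dB


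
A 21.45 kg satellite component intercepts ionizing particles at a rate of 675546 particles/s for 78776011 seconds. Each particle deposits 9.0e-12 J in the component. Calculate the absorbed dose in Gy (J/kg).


Total energy deposited = rate * time * E_per
  = 675546 * 78776011 * 9.0e-12 = 478.9514 J
Dose = E_total / mass = 478.9514 / 21.45
Dose = 22.3287 Gy

22.3287 Gy


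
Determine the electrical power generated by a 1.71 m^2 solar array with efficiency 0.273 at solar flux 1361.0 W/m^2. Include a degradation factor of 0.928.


P = area * eta * S * degradation
P = 1.71 * 0.273 * 1361.0 * 0.928
P = 589.6100 W

589.6100 W


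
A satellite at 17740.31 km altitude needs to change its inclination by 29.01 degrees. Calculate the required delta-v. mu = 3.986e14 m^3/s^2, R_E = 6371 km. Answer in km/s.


r = 24111.3100 km = 2.411131e+07 m
V = sqrt(mu/r) = 4065.9145 m/s
di = 29.01 deg = 0.50632 rad
dV = 2*V*sin(di/2) = 2*4065.9145*sin(0.25316)
dV = 2036.7344 m/s = 2.0367 km/s

2.0367 km/s


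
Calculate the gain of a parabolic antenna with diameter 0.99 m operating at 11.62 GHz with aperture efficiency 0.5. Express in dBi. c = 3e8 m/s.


lambda = c/f = 3e8 / 1.162e+10 = 0.02581756 m
G = eta*(pi*D/lambda)^2 = 0.5*(pi*0.99/0.02581756)^2
G = 7256.2107 (linear)
G = 10*log10(7256.2107) = 38.6071 dBi

38.6071 dBi


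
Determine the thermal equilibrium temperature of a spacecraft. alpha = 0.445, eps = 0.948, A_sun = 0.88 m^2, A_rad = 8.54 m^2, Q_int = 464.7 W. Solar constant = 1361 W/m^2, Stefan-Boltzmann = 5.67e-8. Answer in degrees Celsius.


Numerator = alpha*S*A_sun + Q_int = 0.445*1361*0.88 + 464.7 = 997.6676 W
Denominator = eps*sigma*A_rad = 0.948*5.67e-8*8.54 = 4.5903866e-07 W/K^4
T^4 = 2.1733847e+09 K^4
T = 215.9157 K = -57.2343 C

-57.2343 degrees Celsius


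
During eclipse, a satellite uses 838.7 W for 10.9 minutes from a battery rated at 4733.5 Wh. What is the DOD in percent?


E_used = P * t / 60 = 838.7 * 10.9 / 60 = 152.3638 Wh
DOD = E_used / E_total * 100 = 152.3638 / 4733.5 * 100
DOD = 3.2188 %

3.2188 %


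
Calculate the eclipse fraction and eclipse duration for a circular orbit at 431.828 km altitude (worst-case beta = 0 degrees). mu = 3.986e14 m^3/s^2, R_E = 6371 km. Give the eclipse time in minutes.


r = 6802.8280 km
T = 93.0667 min
Eclipse fraction = arcsin(R_E/r)/pi = arcsin(6371.0000/6802.8280)/pi
= arcsin(0.9365223)/pi = 0.3859749
Eclipse duration = 0.3859749 * 93.0667 = 35.9214 min

35.9214 minutes


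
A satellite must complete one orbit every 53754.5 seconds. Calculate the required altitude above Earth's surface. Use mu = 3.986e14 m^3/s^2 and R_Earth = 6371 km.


T = 53754.5 s
r = (mu*T^2/(4*pi^2))^(1/3) = (3.986e14 * 53754.5^2 / (4*pi^2))^(1/3)
r = 3.0784758e+07 m = 30784.7575 km
alt = r - R_E = 30784.7575 - 6371 = 24413.7575 km

24413.7575 km


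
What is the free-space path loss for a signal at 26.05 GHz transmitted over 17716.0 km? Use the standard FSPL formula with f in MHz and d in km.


f = 26.05 GHz = 26050.0000 MHz
d = 17716.0 km
FSPL = 32.44 + 20*log10(26050.0000) + 20*log10(17716.0)
FSPL = 32.44 + 88.3162 + 84.9673
FSPL = 205.7235 dB

205.7235 dB


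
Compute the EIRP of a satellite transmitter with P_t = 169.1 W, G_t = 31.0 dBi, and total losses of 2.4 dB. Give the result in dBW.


Pt = 169.1 W = 22.2814 dBW
EIRP = Pt_dBW + Gt - losses = 22.2814 + 31.0 - 2.4 = 50.8814 dBW

50.8814 dBW


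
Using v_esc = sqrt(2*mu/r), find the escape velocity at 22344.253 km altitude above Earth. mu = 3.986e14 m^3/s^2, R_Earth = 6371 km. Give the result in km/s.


r = 6371.0 + 22344.253 = 28715.2530 km = 2.8715253e+07 m
v_esc = sqrt(2*mu/r) = sqrt(2*3.986e14 / 2.8715253e+07)
v_esc = 5268.9894 m/s = 5.2690 km/s

5.2690 km/s


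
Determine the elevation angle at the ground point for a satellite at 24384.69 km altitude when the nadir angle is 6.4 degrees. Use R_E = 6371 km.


r = R_E + alt = 30755.6900 km
Law of sines in the satellite / Earth-center / ground-point triangle:
  sin(nadir)/R_E = sin(90 + el)/r  =>  cos(el) = (r/R_E)*sin(nadir)
cos(el) = (30755.6900 / 6371.0000) * sin(6.4 deg) = 0.5381108
el = arccos(0.5381108) = 57.4449 deg
(Earth-central angle = 90 - nadir - el = 26.1551 deg)

57.4449 degrees


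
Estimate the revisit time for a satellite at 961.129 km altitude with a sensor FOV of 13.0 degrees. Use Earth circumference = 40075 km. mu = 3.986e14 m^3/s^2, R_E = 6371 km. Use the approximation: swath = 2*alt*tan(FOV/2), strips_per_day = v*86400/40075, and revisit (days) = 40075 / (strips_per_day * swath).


swath = 2*961.129*tan(0.1134464) = 219.0136 km
v = sqrt(mu/r) = 7373.1590 m/s = 7.3732 km/s
strips/day = v*86400/40075 = 7.3732*86400/40075 = 15.8962
coverage/day = strips * swath = 15.8962 * 219.0136 = 3481.4885 km
revisit = 40075 / 3481.4885 = 11.5109 days

11.5109 days


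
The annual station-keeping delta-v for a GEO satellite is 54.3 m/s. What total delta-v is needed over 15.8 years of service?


dV = rate * years = 54.3 * 15.8
dV = 857.9400 m/s

857.9400 m/s


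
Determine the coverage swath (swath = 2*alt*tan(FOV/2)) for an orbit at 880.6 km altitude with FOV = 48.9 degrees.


FOV = 48.9 deg = 0.853466 rad
swath = 2 * alt * tan(FOV/2) = 2 * 880.6 * tan(0.426733)
swath = 2 * 880.6 * 0.4546728
swath = 800.7697 km

800.7697 km


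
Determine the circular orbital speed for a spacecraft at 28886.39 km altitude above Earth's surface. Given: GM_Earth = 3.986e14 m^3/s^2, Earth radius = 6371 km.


r = R_E + alt = 6371.0 + 28886.39 = 35257.3900 km = 3.525739e+07 m
v = sqrt(mu/r) = sqrt(3.986e14 / 3.525739e+07) = 3362.3550 m/s = 3.3624 km/s

3.3624 km/s


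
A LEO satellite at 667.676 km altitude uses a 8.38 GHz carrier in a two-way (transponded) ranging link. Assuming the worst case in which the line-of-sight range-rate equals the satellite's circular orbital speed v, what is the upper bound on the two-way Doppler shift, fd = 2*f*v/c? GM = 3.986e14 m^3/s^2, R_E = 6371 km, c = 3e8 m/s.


r = 7.038676e+06 m
v = sqrt(mu/r) = 7525.2886 m/s (worst-case radial velocity)
f = 8.38 GHz = 8.38e+09 Hz
fd = 2*f*v/c = 2*8.38e+09*7525.2886/3.0e+08
fd = 420412.7897 Hz

420412.7897 Hz


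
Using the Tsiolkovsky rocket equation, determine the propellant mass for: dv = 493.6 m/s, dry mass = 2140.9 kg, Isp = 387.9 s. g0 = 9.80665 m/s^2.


ve = Isp * g0 = 387.9 * 9.80665 = 3803.999535 m/s
mass ratio = exp(dv/ve) = exp(493.6/3803.999535) = 1.13855301
m_prop = m_dry * (mr - 1) = 2140.9 * (1.13855301 - 1)
m_prop = 296.6281 kg

296.6281 kg


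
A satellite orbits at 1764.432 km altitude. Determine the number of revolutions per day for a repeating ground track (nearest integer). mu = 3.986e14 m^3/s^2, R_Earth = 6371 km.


r = 8.135432e+06 m
T = 2*pi*sqrt(r^3/mu) = 7302.6780 s = 121.7113 min
revs/day = 1440 / 121.7113 = 11.8313
Rounded: 12 revolutions per day

12 revolutions per day


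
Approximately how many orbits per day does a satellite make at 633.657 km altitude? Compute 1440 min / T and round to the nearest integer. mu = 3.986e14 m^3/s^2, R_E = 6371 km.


r = 7.004657e+06 m
T = 2*pi*sqrt(r^3/mu) = 5834.3373 s = 97.2390 min
revs/day = 1440 / 97.2390 = 14.8089
Rounded: 15 revolutions per day

15 revolutions per day


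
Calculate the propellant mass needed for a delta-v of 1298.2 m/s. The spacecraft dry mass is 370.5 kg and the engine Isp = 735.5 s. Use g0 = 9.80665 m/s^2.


ve = Isp * g0 = 735.5 * 9.80665 = 7212.791075 m/s
mass ratio = exp(dv/ve) = exp(1298.2/7212.791075) = 1.19720037
m_prop = m_dry * (mr - 1) = 370.5 * (1.19720037 - 1)
m_prop = 73.0627 kg

73.0627 kg


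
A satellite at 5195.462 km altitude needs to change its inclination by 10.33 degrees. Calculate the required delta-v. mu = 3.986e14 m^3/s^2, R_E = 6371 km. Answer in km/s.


r = 11566.4620 km = 1.1566462e+07 m
V = sqrt(mu/r) = 5870.4093 m/s
di = 10.33 deg = 0.1802925 rad
dV = 2*V*sin(di/2) = 2*5870.4093*sin(0.09014626)
dV = 1056.9579 m/s = 1.0570 km/s

1.0570 km/s


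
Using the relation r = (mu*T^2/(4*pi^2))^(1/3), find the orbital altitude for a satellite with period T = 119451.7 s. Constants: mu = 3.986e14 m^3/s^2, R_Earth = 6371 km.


T = 119451.7 s
r = (mu*T^2/(4*pi^2))^(1/3) = (3.986e14 * 119451.7^2 / (4*pi^2))^(1/3)
r = 5.2422864e+07 m = 52422.8638 km
alt = r - R_E = 52422.8638 - 6371 = 46051.8638 km

46051.8638 km


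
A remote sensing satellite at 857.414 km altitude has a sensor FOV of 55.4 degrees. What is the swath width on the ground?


FOV = 55.4 deg = 0.9669124 rad
swath = 2 * alt * tan(FOV/2) = 2 * 857.414 * tan(0.4834562)
swath = 2 * 857.414 * 0.5250117
swath = 900.3048 km

900.3048 km


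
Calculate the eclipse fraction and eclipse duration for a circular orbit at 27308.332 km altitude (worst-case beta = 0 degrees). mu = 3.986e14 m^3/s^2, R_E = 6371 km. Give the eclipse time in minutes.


r = 33679.3320 km
T = 1025.1919 min
Eclipse fraction = arcsin(R_E/r)/pi = arcsin(6371.0000/33679.3320)/pi
= arcsin(0.1891665)/pi = 0.06057858
Eclipse duration = 0.06057858 * 1025.1919 = 62.1047 min

62.1047 minutes


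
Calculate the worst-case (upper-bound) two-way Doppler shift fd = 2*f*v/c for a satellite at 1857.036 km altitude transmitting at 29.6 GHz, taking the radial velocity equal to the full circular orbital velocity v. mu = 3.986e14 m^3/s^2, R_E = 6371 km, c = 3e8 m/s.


r = 8.228036e+06 m
v = sqrt(mu/r) = 6960.1814 m/s (worst-case radial velocity)
f = 29.6 GHz = 2.96e+10 Hz
fd = 2*f*v/c = 2*2.96e+10*6960.1814/3.0e+08
fd = 1.3734758e+06 Hz

1.3735e+06 Hz


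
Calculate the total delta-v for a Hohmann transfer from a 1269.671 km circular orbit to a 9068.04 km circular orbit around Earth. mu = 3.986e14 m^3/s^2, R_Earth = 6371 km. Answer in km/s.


r1 = 7640.6710 km = 7.640671e+06 m
r2 = 15439.0400 km = 1.543904e+07 m
dv1 = sqrt(mu/r1)*(sqrt(2*r2/(r1+r2)) - 1) = 1131.5985 m/s
dv2 = sqrt(mu/r2)*(1 - sqrt(2*r1/(r1+r2))) = 946.5987 m/s
total dv = |dv1| + |dv2| = 1131.5985 + 946.5987 = 2078.1972 m/s = 2.0782 km/s

2.0782 km/s


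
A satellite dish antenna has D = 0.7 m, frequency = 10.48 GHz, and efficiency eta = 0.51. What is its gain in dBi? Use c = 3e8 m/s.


lambda = c/f = 3e8 / 1.048e+10 = 0.02862595 m
G = eta*(pi*D/lambda)^2 = 0.51*(pi*0.7/0.02862595)^2
G = 3009.8584 (linear)
G = 10*log10(3009.8584) = 34.7855 dBi

34.7855 dBi


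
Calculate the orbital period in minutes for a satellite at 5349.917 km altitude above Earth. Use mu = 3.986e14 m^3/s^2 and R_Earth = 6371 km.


r = 11720.9170 km = 1.1720917e+07 m
T = 2*pi*sqrt(r^3/mu) = 2*pi*sqrt(1.6102184e+21 / 3.986e14)
T = 12628.5535 s = 210.4759 min

210.4759 minutes


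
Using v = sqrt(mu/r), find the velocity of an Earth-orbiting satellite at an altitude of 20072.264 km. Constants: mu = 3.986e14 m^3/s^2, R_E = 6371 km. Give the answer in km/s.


r = R_E + alt = 6371.0 + 20072.264 = 26443.2640 km = 2.6443264e+07 m
v = sqrt(mu/r) = sqrt(3.986e14 / 2.6443264e+07) = 3882.4969 m/s = 3.8825 km/s

3.8825 km/s


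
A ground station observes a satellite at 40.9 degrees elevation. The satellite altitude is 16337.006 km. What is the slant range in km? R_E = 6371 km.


h = 16337.006 km, el = 40.9 deg
d = -R_E*sin(el) + sqrt((R_E*sin(el))^2 + 2*R_E*h + h^2)
d = -6371.0000*sin(0.7138397) + sqrt((6371.0000*0.6547408)^2 + 2*6371.0000*16337.006 + 16337.006^2)
d = 18020.1782 km

18020.1782 km


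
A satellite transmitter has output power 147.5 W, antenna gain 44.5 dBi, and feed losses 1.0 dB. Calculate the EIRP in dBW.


Pt = 147.5 W = 21.6879 dBW
EIRP = Pt_dBW + Gt - losses = 21.6879 + 44.5 - 1.0 = 65.1879 dBW

65.1879 dBW


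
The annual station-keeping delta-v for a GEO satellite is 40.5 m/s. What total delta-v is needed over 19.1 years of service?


dV = rate * years = 40.5 * 19.1
dV = 773.5500 m/s

773.5500 m/s


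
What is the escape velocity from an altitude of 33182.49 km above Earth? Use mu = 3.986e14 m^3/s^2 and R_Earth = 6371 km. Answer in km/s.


r = 6371.0 + 33182.49 = 39553.4900 km = 3.955349e+07 m
v_esc = sqrt(2*mu/r) = sqrt(2*3.986e14 / 3.955349e+07)
v_esc = 4489.4304 m/s = 4.4894 km/s

4.4894 km/s


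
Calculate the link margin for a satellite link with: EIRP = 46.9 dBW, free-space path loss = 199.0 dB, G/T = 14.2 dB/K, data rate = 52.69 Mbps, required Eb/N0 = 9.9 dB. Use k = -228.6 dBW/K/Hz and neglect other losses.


C/N0 = EIRP - FSPL + G/T - k = 46.9 - 199.0 + 14.2 - (-228.6)
C/N0 = 90.7000 dB-Hz
R_b = 52.69 Mbps = 5.269e+07 bps -> 10*log10(R_b) = 77.2173 dB-Hz
Eb/N0 = C/N0 - 10*log10(R_b) = 90.7000 - 77.2173 = 13.4827 dB
Margin = Eb/N0 - Eb/N0_req = 13.4827 - 9.9 = 3.5827 dB (link closes)

3.5827 dB


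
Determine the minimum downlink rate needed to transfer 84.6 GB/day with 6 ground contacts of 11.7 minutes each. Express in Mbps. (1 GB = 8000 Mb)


total contact time = 6 * 11.7 * 60 = 4212.0000 s
data = 84.6 GB = 676800.0000 Mb
rate = 676800.0000 / 4212.0000 = 160.6838 Mbps

160.6838 Mbps


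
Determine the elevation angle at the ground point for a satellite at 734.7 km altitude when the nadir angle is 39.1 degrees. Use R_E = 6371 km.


r = R_E + alt = 7105.7000 km
Law of sines in the satellite / Earth-center / ground-point triangle:
  sin(nadir)/R_E = sin(90 + el)/r  =>  cos(el) = (r/R_E)*sin(nadir)
cos(el) = (7105.7000 / 6371.0000) * sin(39.1 deg) = 0.703405
el = arccos(0.703405) = 45.2992 deg
(Earth-central angle = 90 - nadir - el = 5.6008 deg)

45.2992 degrees


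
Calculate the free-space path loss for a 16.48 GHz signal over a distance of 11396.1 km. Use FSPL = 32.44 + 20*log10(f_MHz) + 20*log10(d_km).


f = 16.48 GHz = 16480.0000 MHz
d = 11396.1 km
FSPL = 32.44 + 20*log10(16480.0000) + 20*log10(11396.1)
FSPL = 32.44 + 84.3391 + 81.1351
FSPL = 197.9143 dB

197.9143 dB


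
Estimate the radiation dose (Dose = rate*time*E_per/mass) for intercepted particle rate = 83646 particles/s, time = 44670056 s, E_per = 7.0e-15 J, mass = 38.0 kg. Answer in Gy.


Total energy deposited = rate * time * E_per
  = 83646 * 44670056 * 7.0e-15 = 0.0261553 J
Dose = E_total / mass = 0.0261553 / 38.0
Dose = 6.8829738e-04 Gy

6.8830e-04 Gy


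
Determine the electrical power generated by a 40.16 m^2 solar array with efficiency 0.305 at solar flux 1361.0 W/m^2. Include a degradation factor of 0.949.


P = area * eta * S * degradation
P = 40.16 * 0.305 * 1361.0 * 0.949
P = 15820.4153 W

15820.4153 W


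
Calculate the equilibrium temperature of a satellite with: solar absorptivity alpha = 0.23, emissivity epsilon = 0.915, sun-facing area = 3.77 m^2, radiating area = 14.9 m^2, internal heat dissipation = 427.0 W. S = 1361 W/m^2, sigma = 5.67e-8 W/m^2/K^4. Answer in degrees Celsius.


Numerator = alpha*S*A_sun + Q_int = 0.23*1361*3.77 + 427.0 = 1607.1231 W
Denominator = eps*sigma*A_rad = 0.915*5.67e-8*14.9 = 7.7301945e-07 W/K^4
T^4 = 2.0790203e+09 K^4
T = 213.5328 K = -59.6172 C

-59.6172 degrees Celsius


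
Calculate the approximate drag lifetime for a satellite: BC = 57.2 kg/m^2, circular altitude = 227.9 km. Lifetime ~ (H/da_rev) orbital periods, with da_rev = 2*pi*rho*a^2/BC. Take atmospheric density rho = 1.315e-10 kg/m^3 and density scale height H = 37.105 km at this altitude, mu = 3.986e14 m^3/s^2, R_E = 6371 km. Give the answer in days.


a = R_E + alt = 6598.9000 km = 6.5989e+06 m
da_rev = 2*pi*rho*a^2/BC = 2*pi*1.315e-10*(6.5989e+06)^2/57.2 = 629.002956 m per revolution
N = H/da_rev = 37105.0000 m / 629.002956 m = 58.9902 revolutions
P = 2*pi*sqrt(a^3/mu) = 5334.8049 s
lifetime = N*P = 58.9902 * 5334.8049 = 314701.1219 s = 3.6424 days

3.6424 days


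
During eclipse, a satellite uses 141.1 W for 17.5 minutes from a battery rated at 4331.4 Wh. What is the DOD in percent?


E_used = P * t / 60 = 141.1 * 17.5 / 60 = 41.1542 Wh
DOD = E_used / E_total * 100 = 41.1542 / 4331.4 * 100
DOD = 0.9501354 %

0.9501 %


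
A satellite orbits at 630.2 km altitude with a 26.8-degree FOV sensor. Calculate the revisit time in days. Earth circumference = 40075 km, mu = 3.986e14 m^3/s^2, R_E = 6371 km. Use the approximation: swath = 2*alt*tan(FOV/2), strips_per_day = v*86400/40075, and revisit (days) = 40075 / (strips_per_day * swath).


swath = 2*630.2*tan(0.2338741) = 300.2696 km
v = sqrt(mu/r) = 7545.4024 m/s = 7.5454 km/s
strips/day = v*86400/40075 = 7.5454*86400/40075 = 16.2676
coverage/day = strips * swath = 16.2676 * 300.2696 = 4884.6565 km
revisit = 40075 / 4884.6565 = 8.2043 days

8.2043 days


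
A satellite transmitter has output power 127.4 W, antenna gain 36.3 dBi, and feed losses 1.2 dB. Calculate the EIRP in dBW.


Pt = 127.4 W = 21.0517 dBW
EIRP = Pt_dBW + Gt - losses = 21.0517 + 36.3 - 1.2 = 56.1517 dBW

56.1517 dBW


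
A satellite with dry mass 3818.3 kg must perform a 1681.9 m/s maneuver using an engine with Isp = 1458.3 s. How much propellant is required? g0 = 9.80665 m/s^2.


ve = Isp * g0 = 1458.3 * 9.80665 = 14301.037695 m/s
mass ratio = exp(dv/ve) = exp(1681.9/14301.037695) = 1.12480181
m_prop = m_dry * (mr - 1) = 3818.3 * (1.12480181 - 1)
m_prop = 476.5307 kg

476.5307 kg


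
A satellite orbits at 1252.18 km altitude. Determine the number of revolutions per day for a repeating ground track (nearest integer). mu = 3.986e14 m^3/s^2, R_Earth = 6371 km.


r = 7.62318e+06 m
T = 2*pi*sqrt(r^3/mu) = 6623.9262 s = 110.3988 min
revs/day = 1440 / 110.3988 = 13.0436
Rounded: 13 revolutions per day

13 revolutions per day


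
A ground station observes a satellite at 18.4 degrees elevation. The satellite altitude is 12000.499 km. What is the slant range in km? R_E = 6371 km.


h = 12000.499 km, el = 18.4 deg
d = -R_E*sin(el) + sqrt((R_E*sin(el))^2 + 2*R_E*h + h^2)
d = -6371.0000*sin(0.3211406) + sqrt((6371.0000*0.315649)^2 + 2*6371.0000*12000.499 + 12000.499^2)
d = 15337.3848 km

15337.3848 km


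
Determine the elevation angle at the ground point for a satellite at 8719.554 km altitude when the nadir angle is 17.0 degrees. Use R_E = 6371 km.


r = R_E + alt = 15090.5540 km
Law of sines in the satellite / Earth-center / ground-point triangle:
  sin(nadir)/R_E = sin(90 + el)/r  =>  cos(el) = (r/R_E)*sin(nadir)
cos(el) = (15090.5540 / 6371.0000) * sin(17.0 deg) = 0.692521
el = arccos(0.692521) = 46.1700 deg
(Earth-central angle = 90 - nadir - el = 26.8300 deg)

46.1700 degrees


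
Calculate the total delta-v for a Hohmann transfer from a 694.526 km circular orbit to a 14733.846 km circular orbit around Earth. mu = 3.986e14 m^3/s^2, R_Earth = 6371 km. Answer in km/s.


r1 = 7065.5260 km = 7.065526e+06 m
r2 = 21104.8460 km = 2.1104846e+07 m
dv1 = sqrt(mu/r1)*(sqrt(2*r2/(r1+r2)) - 1) = 1683.0596 m/s
dv2 = sqrt(mu/r2)*(1 - sqrt(2*r1/(r1+r2))) = 1267.8790 m/s
total dv = |dv1| + |dv2| = 1683.0596 + 1267.8790 = 2950.9385 m/s = 2.9509 km/s

2.9509 km/s


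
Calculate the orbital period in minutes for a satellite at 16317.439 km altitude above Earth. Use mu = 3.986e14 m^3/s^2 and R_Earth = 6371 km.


r = 22688.4390 km = 2.2688439e+07 m
T = 2*pi*sqrt(r^3/mu) = 2*pi*sqrt(1.167922e+22 / 3.986e14)
T = 34010.9017 s = 566.8484 min

566.8484 minutes


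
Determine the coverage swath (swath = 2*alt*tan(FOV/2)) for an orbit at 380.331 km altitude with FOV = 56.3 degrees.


FOV = 56.3 deg = 0.9826204 rad
swath = 2 * alt * tan(FOV/2) = 2 * 380.331 * tan(0.4913102)
swath = 2 * 380.331 * 0.5350723
swath = 407.0091 km

407.0091 km


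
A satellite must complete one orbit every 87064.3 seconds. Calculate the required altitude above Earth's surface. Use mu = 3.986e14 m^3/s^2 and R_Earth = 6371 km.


T = 87064.3 s
r = (mu*T^2/(4*pi^2))^(1/3) = (3.986e14 * 87064.3^2 / (4*pi^2))^(1/3)
r = 4.2457322e+07 m = 42457.3217 km
alt = r - R_E = 42457.3217 - 6371 = 36086.3217 km

36086.3217 km


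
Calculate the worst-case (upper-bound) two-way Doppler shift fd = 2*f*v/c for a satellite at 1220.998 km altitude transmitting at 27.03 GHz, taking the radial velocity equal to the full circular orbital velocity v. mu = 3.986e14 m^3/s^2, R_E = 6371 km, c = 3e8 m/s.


r = 7.591998e+06 m
v = sqrt(mu/r) = 7245.8711 m/s (worst-case radial velocity)
f = 27.03 GHz = 2.703e+10 Hz
fd = 2*f*v/c = 2*2.703e+10*7245.8711/3.0e+08
fd = 1.305706e+06 Hz

1.3057e+06 Hz


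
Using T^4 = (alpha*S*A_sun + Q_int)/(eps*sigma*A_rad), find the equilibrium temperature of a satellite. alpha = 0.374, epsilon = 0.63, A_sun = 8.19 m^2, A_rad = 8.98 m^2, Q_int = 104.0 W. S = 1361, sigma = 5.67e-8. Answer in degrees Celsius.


Numerator = alpha*S*A_sun + Q_int = 0.374*1361*8.19 + 104.0 = 4272.8247 W
Denominator = eps*sigma*A_rad = 0.63*5.67e-8*8.98 = 3.2077458e-07 W/K^4
T^4 = 1.3320334e+10 K^4
T = 339.7260 K = 66.5760 C

66.5760 degrees Celsius


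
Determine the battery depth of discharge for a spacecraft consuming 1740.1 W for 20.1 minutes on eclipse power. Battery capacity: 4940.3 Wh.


E_used = P * t / 60 = 1740.1 * 20.1 / 60 = 582.9335 Wh
DOD = E_used / E_total * 100 = 582.9335 / 4940.3 * 100
DOD = 11.7996 %

11.7996 %


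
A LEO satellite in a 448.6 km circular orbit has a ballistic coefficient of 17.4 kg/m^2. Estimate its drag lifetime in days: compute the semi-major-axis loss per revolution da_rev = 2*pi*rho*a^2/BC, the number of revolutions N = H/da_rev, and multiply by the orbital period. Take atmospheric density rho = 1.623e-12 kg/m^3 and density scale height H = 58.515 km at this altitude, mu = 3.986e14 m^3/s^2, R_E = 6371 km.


a = R_E + alt = 6819.6000 km = 6.8196e+06 m
da_rev = 2*pi*rho*a^2/BC = 2*pi*1.623e-12*(6.8196e+06)^2/17.4 = 27.256303 m per revolution
N = H/da_rev = 58515.0000 m / 27.256303 m = 2146.8429 revolutions
P = 2*pi*sqrt(a^3/mu) = 5604.6639 s
lifetime = N*P = 2146.8429 * 5604.6639 = 1.2032333e+07 s = 139.2631 days

139.2631 days


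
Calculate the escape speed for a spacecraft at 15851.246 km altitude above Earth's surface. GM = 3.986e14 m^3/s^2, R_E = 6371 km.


r = 6371.0 + 15851.246 = 22222.2460 km = 2.2222246e+07 m
v_esc = sqrt(2*mu/r) = sqrt(2*3.986e14 / 2.2222246e+07)
v_esc = 5989.4876 m/s = 5.9895 km/s

5.9895 km/s


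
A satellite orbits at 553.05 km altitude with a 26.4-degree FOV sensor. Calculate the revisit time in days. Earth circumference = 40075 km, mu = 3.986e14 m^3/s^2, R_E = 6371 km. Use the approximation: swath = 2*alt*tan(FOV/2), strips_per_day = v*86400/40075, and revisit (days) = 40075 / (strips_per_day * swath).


swath = 2*553.05*tan(0.2303835) = 259.4334 km
v = sqrt(mu/r) = 7587.3226 m/s = 7.5873 km/s
strips/day = v*86400/40075 = 7.5873*86400/40075 = 16.3579
coverage/day = strips * swath = 16.3579 * 259.4334 = 4243.7977 km
revisit = 40075 / 4243.7977 = 9.4432 days

9.4432 days


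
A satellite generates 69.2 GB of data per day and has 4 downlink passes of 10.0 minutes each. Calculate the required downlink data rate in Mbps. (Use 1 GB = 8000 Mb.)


total contact time = 4 * 10.0 * 60 = 2400.0000 s
data = 69.2 GB = 553600.0000 Mb
rate = 553600.0000 / 2400.0000 = 230.6667 Mbps

230.6667 Mbps


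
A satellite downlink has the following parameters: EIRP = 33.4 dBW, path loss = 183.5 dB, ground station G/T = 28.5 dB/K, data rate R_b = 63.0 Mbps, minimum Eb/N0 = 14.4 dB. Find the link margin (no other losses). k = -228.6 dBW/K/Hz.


C/N0 = EIRP - FSPL + G/T - k = 33.4 - 183.5 + 28.5 - (-228.6)
C/N0 = 107.0000 dB-Hz
R_b = 63.0 Mbps = 6.3e+07 bps -> 10*log10(R_b) = 77.9934 dB-Hz
Eb/N0 = C/N0 - 10*log10(R_b) = 107.0000 - 77.9934 = 29.0066 dB
Margin = Eb/N0 - Eb/N0_req = 29.0066 - 14.4 = 14.6066 dB (link closes)

14.6066 dB


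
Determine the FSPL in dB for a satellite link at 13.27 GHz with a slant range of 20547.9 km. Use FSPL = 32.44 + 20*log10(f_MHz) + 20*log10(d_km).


f = 13.27 GHz = 13270.0000 MHz
d = 20547.9 km
FSPL = 32.44 + 20*log10(13270.0000) + 20*log10(20547.9)
FSPL = 32.44 + 82.4574 + 86.2553
FSPL = 201.1528 dB

201.1528 dB


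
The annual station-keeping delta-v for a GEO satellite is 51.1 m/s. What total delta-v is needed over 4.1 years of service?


dV = rate * years = 51.1 * 4.1
dV = 209.5100 m/s

209.5100 m/s


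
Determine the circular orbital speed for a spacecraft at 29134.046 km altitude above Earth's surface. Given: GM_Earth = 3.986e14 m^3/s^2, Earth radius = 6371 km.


r = R_E + alt = 6371.0 + 29134.046 = 35505.0460 km = 3.5505046e+07 m
v = sqrt(mu/r) = sqrt(3.986e14 / 3.5505046e+07) = 3350.6079 m/s = 3.3506 km/s

3.3506 km/s


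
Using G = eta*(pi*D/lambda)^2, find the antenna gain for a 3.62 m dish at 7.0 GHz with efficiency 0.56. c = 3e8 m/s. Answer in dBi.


lambda = c/f = 3e8 / 7.0e+09 = 0.04285714 m
G = eta*(pi*D/lambda)^2 = 0.56*(pi*3.62/0.04285714)^2
G = 39432.8788 (linear)
G = 10*log10(39432.8788) = 45.9586 dBi

45.9586 dBi


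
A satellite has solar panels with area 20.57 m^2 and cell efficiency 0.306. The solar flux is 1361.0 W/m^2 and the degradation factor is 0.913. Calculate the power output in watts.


P = area * eta * S * degradation
P = 20.57 * 0.306 * 1361.0 * 0.913
P = 7821.4022 W

7821.4022 W


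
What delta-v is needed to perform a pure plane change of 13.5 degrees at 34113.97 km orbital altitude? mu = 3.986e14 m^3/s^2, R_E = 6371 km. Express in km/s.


r = 40484.9700 km = 4.048497e+07 m
V = sqrt(mu/r) = 3137.7746 m/s
di = 13.5 deg = 0.2356194 rad
dV = 2*V*sin(di/2) = 2*3137.7746*sin(0.1178097)
dV = 737.6117 m/s = 0.7376117 km/s

0.7376 km/s


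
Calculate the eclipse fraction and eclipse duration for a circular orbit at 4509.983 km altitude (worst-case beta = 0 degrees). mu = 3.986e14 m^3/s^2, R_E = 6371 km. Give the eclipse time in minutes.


r = 10880.9830 km
T = 188.2618 min
Eclipse fraction = arcsin(R_E/r)/pi = arcsin(6371.0000/10880.9830)/pi
= arcsin(0.585517)/pi = 0.1991084
Eclipse duration = 0.1991084 * 188.2618 = 37.4845 min

37.4845 minutes


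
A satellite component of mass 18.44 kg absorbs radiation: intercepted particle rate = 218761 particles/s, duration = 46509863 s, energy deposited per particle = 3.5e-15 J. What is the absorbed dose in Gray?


Total energy deposited = rate * time * E_per
  = 218761 * 46509863 * 3.5e-15 = 0.0356109 J
Dose = E_total / mass = 0.0356109 / 18.44
Dose = 0.001931177 Gy

0.0019 Gy


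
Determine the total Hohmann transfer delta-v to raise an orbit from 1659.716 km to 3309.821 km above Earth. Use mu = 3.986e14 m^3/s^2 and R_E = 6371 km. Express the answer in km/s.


r1 = 8030.7160 km = 8.030716e+06 m
r2 = 9680.8210 km = 9.680821e+06 m
dv1 = sqrt(mu/r1)*(sqrt(2*r2/(r1+r2)) - 1) = 320.8763 m/s
dv2 = sqrt(mu/r2)*(1 - sqrt(2*r1/(r1+r2))) = 306.2147 m/s
total dv = |dv1| + |dv2| = 320.8763 + 306.2147 = 627.0911 m/s = 0.6270911 km/s

0.6271 km/s


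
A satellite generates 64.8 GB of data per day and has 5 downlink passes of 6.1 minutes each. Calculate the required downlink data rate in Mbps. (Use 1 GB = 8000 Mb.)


total contact time = 5 * 6.1 * 60 = 1830.0000 s
data = 64.8 GB = 518400.0000 Mb
rate = 518400.0000 / 1830.0000 = 283.2787 Mbps

283.2787 Mbps


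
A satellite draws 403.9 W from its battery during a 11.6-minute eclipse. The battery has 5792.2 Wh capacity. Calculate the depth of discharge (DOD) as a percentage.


E_used = P * t / 60 = 403.9 * 11.6 / 60 = 78.0873 Wh
DOD = E_used / E_total * 100 = 78.0873 / 5792.2 * 100
DOD = 1.3481 %

1.3481 %


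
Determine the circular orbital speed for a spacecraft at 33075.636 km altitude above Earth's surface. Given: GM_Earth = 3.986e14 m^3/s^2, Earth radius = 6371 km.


r = R_E + alt = 6371.0 + 33075.636 = 39446.6360 km = 3.9446636e+07 m
v = sqrt(mu/r) = sqrt(3.986e14 / 3.9446636e+07) = 3178.8033 m/s = 3.1788 km/s

3.1788 km/s


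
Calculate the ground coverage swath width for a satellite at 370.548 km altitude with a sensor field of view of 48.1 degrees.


FOV = 48.1 deg = 0.8395034 rad
swath = 2 * alt * tan(FOV/2) = 2 * 370.548 * tan(0.4197517)
swath = 2 * 370.548 * 0.4462747
swath = 330.7324 km

330.7324 km


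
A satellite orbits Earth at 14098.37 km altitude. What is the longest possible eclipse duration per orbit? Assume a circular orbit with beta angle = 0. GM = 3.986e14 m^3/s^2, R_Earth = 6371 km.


r = 20469.3700 km
T = 485.7543 min
Eclipse fraction = arcsin(R_E/r)/pi = arcsin(6371.0000/20469.3700)/pi
= arcsin(0.3112455)/pi = 0.1007462
Eclipse duration = 0.1007462 * 485.7543 = 48.9379 min

48.9379 minutes


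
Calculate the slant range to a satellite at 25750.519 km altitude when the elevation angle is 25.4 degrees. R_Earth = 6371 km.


h = 25750.519 km, el = 25.4 deg
d = -R_E*sin(el) + sqrt((R_E*sin(el))^2 + 2*R_E*h + h^2)
d = -6371.0000*sin(0.4433136) + sqrt((6371.0000*0.4289351)^2 + 2*6371.0000*25750.519 + 25750.519^2)
d = 28868.9985 km

28868.9985 km


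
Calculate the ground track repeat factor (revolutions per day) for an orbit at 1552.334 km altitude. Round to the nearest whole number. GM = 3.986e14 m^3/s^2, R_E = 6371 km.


r = 7.923334e+06 m
T = 2*pi*sqrt(r^3/mu) = 7018.9664 s = 116.9828 min
revs/day = 1440 / 116.9828 = 12.3095
Rounded: 12 revolutions per day

12 revolutions per day


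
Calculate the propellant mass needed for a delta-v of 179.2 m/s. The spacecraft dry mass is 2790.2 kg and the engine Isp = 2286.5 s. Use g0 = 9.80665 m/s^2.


ve = Isp * g0 = 2286.5 * 9.80665 = 22422.905225 m/s
mass ratio = exp(dv/ve) = exp(179.2/22422.905225) = 1.00802385
m_prop = m_dry * (mr - 1) = 2790.2 * (1.00802385 - 1)
m_prop = 22.3881 kg

22.3881 kg


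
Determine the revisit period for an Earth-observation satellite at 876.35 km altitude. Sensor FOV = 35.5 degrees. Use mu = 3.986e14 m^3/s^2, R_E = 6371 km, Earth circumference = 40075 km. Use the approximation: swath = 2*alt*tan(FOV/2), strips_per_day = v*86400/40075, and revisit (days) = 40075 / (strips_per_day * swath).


swath = 2*876.35*tan(0.3097959) = 561.0437 km
v = sqrt(mu/r) = 7416.1590 m/s = 7.4162 km/s
strips/day = v*86400/40075 = 7.4162*86400/40075 = 15.9889
coverage/day = strips * swath = 15.9889 * 561.0437 = 8970.4850 km
revisit = 40075 / 8970.4850 = 4.4674 days

4.4674 days


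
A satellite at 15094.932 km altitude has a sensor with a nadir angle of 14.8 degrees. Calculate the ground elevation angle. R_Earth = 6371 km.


r = R_E + alt = 21465.9320 km
Law of sines in the satellite / Earth-center / ground-point triangle:
  sin(nadir)/R_E = sin(90 + el)/r  =>  cos(el) = (r/R_E)*sin(nadir)
cos(el) = (21465.9320 / 6371.0000) * sin(14.8 deg) = 0.8606783
el = arccos(0.8606783) = 30.6072 deg
(Earth-central angle = 90 - nadir - el = 44.5928 deg)

30.6072 degrees


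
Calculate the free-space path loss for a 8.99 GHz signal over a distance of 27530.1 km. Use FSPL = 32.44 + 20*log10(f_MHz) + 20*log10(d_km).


f = 8.99 GHz = 8990.0000 MHz
d = 27530.1 km
FSPL = 32.44 + 20*log10(8990.0000) + 20*log10(27530.1)
FSPL = 32.44 + 79.0752 + 88.7962
FSPL = 200.3113 dB

200.3113 dB


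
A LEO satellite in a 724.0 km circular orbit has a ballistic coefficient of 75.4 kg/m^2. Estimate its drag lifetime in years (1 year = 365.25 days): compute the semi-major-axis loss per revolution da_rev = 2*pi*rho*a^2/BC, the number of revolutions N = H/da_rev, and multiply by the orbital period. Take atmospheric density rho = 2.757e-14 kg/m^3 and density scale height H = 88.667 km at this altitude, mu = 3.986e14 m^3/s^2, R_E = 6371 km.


a = R_E + alt = 7095.0000 km = 7.095e+06 m
da_rev = 2*pi*rho*a^2/BC = 2*pi*2.757e-14*(7.095e+06)^2/75.4 = 0.115651185 m per revolution
N = H/da_rev = 88667.0000 m / 0.115651185 m = 766676.1025 revolutions
P = 2*pi*sqrt(a^3/mu) = 5947.5735 s
lifetime = N*P = 766676.1025 * 5947.5735 = 4.5598625e+09 s = 52776.1864 days
years = 52776.1864 / 365.25 = 144.4933 years

144.4933 years


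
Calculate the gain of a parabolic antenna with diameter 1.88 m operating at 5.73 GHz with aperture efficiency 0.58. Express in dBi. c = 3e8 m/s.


lambda = c/f = 3e8 / 5.73e+09 = 0.05235602 m
G = eta*(pi*D/lambda)^2 = 0.58*(pi*1.88/0.05235602)^2
G = 7380.9145 (linear)
G = 10*log10(7380.9145) = 38.6811 dBi

38.6811 dBi


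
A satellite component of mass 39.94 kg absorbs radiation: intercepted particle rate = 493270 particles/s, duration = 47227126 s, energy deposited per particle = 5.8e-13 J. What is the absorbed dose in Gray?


Total energy deposited = rate * time * E_per
  = 493270 * 47227126 * 5.8e-13 = 13.5115 J
Dose = E_total / mass = 13.5115 / 39.94
Dose = 0.3382954 Gy

0.3383 Gy


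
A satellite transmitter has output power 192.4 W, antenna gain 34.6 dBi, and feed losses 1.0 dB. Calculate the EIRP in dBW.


Pt = 192.4 W = 22.8421 dBW
EIRP = Pt_dBW + Gt - losses = 22.8421 + 34.6 - 1.0 = 56.4421 dBW

56.4421 dBW


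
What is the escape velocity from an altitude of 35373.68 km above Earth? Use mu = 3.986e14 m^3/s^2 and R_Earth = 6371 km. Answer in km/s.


r = 6371.0 + 35373.68 = 41744.6800 km = 4.174468e+07 m
v_esc = sqrt(2*mu/r) = sqrt(2*3.986e14 / 4.174468e+07)
v_esc = 4370.0165 m/s = 4.3700 km/s

4.3700 km/s


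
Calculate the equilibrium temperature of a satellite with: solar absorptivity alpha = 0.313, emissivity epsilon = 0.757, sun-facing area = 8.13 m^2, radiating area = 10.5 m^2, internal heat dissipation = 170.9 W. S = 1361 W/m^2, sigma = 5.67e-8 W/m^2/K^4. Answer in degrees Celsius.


Numerator = alpha*S*A_sun + Q_int = 0.313*1361*8.13 + 170.9 = 3634.2231 W
Denominator = eps*sigma*A_rad = 0.757*5.67e-8*10.5 = 4.5067995e-07 W/K^4
T^4 = 8.0638668e+09 K^4
T = 299.6649 K = 26.5149 C

26.5149 degrees Celsius


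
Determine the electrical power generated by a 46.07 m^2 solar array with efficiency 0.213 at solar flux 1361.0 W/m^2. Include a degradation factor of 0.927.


P = area * eta * S * degradation
P = 46.07 * 0.213 * 1361.0 * 0.927
P = 12380.4285 W

12380.4285 W


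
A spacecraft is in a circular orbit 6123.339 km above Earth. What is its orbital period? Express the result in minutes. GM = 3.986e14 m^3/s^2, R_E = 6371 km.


r = 12494.3390 km = 1.2494339e+07 m
T = 2*pi*sqrt(r^3/mu) = 2*pi*sqrt(1.9504726e+21 / 3.986e14)
T = 13898.9230 s = 231.6487 min

231.6487 minutes


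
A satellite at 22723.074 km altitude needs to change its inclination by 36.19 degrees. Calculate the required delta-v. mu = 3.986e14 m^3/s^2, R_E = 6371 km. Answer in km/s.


r = 29094.0740 km = 2.9094074e+07 m
V = sqrt(mu/r) = 3701.4030 m/s
di = 36.19 deg = 0.6316347 rad
dV = 2*V*sin(di/2) = 2*3701.4030*sin(0.3158173)
dV = 2299.2633 m/s = 2.2993 km/s

2.2993 km/s


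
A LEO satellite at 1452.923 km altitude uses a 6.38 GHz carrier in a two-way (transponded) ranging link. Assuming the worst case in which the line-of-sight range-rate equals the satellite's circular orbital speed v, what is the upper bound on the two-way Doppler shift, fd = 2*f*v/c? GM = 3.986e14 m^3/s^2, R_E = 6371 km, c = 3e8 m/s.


r = 7.823923e+06 m
v = sqrt(mu/r) = 7137.6683 m/s (worst-case radial velocity)
f = 6.38 GHz = 6.38e+09 Hz
fd = 2*f*v/c = 2*6.38e+09*7137.6683/3.0e+08
fd = 303588.8262 Hz

303588.8262 Hz


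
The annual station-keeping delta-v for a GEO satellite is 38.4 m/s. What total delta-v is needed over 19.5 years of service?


dV = rate * years = 38.4 * 19.5
dV = 748.8000 m/s

748.8000 m/s


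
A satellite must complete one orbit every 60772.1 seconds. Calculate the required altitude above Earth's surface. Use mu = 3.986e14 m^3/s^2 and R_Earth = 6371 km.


T = 60772.1 s
r = (mu*T^2/(4*pi^2))^(1/3) = (3.986e14 * 60772.1^2 / (4*pi^2))^(1/3)
r = 3.3408888e+07 m = 33408.8876 km
alt = r - R_E = 33408.8876 - 6371 = 27037.8876 km

27037.8876 km


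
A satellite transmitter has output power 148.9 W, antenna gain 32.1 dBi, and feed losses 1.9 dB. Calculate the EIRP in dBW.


Pt = 148.9 W = 21.7289 dBW
EIRP = Pt_dBW + Gt - losses = 21.7289 + 32.1 - 1.9 = 51.9289 dBW

51.9289 dBW


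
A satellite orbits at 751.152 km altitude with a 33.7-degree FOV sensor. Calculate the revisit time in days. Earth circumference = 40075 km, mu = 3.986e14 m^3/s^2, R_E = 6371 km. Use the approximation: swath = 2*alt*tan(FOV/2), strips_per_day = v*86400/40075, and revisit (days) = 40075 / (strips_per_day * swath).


swath = 2*751.152*tan(0.294088) = 455.0032 km
v = sqrt(mu/r) = 7481.0581 m/s = 7.4811 km/s
strips/day = v*86400/40075 = 7.4811*86400/40075 = 16.1288
coverage/day = strips * swath = 16.1288 * 455.0032 = 7338.6757 km
revisit = 40075 / 7338.6757 = 5.4608 days

5.4608 days
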